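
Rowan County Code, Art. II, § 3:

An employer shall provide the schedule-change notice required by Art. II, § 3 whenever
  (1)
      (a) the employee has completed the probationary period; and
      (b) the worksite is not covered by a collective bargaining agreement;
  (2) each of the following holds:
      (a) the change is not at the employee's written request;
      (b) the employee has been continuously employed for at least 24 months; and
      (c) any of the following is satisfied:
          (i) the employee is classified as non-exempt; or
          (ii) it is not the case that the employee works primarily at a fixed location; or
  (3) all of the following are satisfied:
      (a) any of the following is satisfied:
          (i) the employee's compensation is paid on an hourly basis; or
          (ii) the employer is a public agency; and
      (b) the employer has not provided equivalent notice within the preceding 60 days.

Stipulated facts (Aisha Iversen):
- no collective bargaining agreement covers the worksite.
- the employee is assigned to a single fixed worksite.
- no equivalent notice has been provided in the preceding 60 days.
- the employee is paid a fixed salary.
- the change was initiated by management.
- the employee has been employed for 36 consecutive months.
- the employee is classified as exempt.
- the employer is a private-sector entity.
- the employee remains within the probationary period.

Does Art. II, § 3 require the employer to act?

(a) past probation — fails.
(b) no CBA — met.
(1): F AND T → false.
(a) not employee-requested — met.
(b) tenure ≥ 24 mo. — holds.
(i) non-exempt — not satisfied.
(ii) not (fixed location) — not met.
(c) = F OR F = false.
(2) = T AND T AND F = false.
(i) hourly-paid — not satisfied.
(ii) public agency — fails.
So (a) is not satisfied (F OR F).
(b) no recent notice — holds.
(3) = F AND T = false.
So Overall is not satisfied (F OR F OR F).

No — not required.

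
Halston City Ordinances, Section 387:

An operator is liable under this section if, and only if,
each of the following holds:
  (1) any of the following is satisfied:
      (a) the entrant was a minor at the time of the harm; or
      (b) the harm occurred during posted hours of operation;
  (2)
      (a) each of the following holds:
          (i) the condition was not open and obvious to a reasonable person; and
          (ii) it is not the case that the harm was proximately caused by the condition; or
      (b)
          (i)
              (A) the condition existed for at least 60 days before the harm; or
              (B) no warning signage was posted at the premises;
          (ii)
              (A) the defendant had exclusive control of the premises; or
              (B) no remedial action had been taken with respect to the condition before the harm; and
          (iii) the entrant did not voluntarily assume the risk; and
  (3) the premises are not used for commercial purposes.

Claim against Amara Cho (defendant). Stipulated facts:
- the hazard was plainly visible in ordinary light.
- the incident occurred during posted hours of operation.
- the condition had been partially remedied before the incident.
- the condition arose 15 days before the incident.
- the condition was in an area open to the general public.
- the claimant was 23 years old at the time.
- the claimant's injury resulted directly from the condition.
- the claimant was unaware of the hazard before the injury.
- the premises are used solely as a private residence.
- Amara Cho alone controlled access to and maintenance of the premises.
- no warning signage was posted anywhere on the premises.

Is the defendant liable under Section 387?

(a) entrant a minor — not met.
(b) during posted hours — met.
(1): F OR T → true.
(i) not open/obvious — not met.
(ii) not (proximate cause) — not satisfied.
(a): F AND F → false.
(A) condition ≥60 days old — not satisfied.
(B) no signage posted — met.
(i) = F OR T = true.
(A) exclusive control — holds.
(B) no remedial action — fails.
So (ii) is satisfied (T OR F).
(iii) no assumed risk — satisfied.
(b) = T AND T AND T = true.
So (2) is satisfied (F OR T).
(3) not (commercial use) — satisfied.
Overall = T AND T AND T = true.

Yes — liable.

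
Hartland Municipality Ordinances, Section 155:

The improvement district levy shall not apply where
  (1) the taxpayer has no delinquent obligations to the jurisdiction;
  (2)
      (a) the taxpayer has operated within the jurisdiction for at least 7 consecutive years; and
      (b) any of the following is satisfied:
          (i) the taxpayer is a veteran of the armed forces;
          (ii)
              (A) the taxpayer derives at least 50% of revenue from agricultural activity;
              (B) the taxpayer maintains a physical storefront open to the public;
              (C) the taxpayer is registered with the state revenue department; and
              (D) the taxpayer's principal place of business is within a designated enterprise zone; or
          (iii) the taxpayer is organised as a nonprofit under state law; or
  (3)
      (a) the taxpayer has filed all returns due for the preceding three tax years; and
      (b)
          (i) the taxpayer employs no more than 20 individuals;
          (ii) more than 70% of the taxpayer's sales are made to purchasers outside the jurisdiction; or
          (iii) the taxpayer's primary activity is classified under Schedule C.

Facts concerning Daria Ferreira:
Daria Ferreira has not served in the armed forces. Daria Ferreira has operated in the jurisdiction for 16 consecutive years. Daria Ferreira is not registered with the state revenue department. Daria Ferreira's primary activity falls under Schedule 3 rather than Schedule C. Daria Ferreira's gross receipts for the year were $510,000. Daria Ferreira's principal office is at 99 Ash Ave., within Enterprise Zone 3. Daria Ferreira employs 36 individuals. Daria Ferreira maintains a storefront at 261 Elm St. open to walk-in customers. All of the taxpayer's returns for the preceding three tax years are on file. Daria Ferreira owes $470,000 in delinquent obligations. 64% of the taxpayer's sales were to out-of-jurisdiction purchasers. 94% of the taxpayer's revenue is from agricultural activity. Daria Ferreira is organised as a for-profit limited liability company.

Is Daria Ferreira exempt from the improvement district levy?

No — not exempt.

(1) no delinquency — fails.
(a) ≥ 7 yrs in jurisdiction — met.
(i) veteran — not satisfied.
(A) ≥50% agricultural — met.
(B) has storefront — satisfied.
(C) state-registered — not satisfied.
(D) in enterprise zone — holds.
So (ii) is not satisfied (T AND T AND F AND T).
(iii) nonprofit — fails.
So (b) is not satisfied (F OR F OR F).
(2): T AND F → false.
(a) returns current — satisfied.
(i) ≤ 20 employees — not satisfied.
(ii) >70% out-of-jur. sales — fails.
(iii) Schedule C activity — not met.
So (b) is not satisfied (F OR F OR F).
So (3) is not satisfied (T AND F).
So Overall is not satisfied (F OR F OR F).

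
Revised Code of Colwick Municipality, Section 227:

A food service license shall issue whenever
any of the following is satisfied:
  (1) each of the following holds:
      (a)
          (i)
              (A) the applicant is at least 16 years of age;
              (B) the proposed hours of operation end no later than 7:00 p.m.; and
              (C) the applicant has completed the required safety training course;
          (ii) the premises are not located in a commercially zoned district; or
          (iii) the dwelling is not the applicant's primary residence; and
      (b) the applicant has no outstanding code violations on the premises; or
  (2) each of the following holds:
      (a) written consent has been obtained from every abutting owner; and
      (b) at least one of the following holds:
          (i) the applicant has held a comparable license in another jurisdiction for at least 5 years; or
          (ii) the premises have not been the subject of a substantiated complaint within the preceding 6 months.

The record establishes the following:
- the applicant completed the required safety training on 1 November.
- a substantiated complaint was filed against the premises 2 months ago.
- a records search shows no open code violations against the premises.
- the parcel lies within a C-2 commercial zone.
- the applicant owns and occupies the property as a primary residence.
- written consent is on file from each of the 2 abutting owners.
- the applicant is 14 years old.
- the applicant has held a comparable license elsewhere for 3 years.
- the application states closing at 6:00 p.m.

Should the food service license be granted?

No — denied.

(A) age ≥ 16 — fails.
(B) closes by 7 p.m. — satisfied.
(C) safety training — met.
(i): F AND T AND T → false.
(ii) not (commercially zoned) — not met.
(iii) not (primary residence) — not satisfied.
(a): F OR F OR F → false.
(b) no code violations — satisfied.
(1) = F AND T = false.
(a) all abutters consent — satisfied.
(i) prior license ≥ 5 yr — fails.
(ii) no complaint in 6 mo. — not satisfied.
(b): F OR F → false.
So (2) is not satisfied (T AND F).
Overall: F OR F → false.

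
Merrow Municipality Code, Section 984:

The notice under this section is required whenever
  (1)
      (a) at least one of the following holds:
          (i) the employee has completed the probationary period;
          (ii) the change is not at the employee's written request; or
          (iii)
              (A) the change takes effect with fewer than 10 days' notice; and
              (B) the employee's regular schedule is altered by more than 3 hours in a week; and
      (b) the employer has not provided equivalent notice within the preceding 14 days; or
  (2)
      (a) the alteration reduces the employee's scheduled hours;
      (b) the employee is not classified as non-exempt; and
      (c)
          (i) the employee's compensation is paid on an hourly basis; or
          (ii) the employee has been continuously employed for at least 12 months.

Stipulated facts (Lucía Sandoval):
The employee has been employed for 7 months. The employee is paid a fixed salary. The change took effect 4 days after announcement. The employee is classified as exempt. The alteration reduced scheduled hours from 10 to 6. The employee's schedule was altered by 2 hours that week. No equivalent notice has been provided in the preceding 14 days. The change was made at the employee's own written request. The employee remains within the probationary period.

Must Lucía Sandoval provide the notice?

No — not required.

(i) past probation — not satisfied.
(ii) not employee-requested — not met.
(A) < 10 days' notice — met.
(B) schedule shift > 3h — fails.
(iii) = T AND F = false.
(a): F OR F OR F → false.
(b) no recent notice — met.
So (1) is not satisfied (F AND T).
(a) hours reduced — holds.
(b) not (non-exempt) — satisfied.
(i) hourly-paid — not met.
(ii) tenure ≥ 12 mo. — not satisfied.
(c): F OR F → false.
(2): T AND T AND F → false.
Overall: F OR F → false.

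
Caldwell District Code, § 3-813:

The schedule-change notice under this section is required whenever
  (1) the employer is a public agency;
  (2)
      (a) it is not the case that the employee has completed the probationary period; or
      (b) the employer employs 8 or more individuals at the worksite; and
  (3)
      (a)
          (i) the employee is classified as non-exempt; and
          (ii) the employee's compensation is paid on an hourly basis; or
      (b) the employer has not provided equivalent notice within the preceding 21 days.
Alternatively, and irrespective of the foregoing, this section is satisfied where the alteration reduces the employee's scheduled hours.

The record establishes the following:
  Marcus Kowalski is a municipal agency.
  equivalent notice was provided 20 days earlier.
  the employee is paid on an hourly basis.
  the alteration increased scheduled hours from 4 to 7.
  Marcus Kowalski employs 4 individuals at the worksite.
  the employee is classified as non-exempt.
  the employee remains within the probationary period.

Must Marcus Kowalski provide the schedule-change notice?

Yes — required.

(1) public agency — satisfied.
(a) not (past probation) — holds.
(b) ≥ 8 at site — not satisfied.
(2) = T OR F = true.
(i) non-exempt — met.
(ii) hourly-paid — holds.
(a): T AND T → true.
(b) no recent notice — not satisfied.
(3) = T OR F = true.
Overall: T AND T AND T → true.
Exception (hours reduced) — not satisfied.
Result: main true OR exception false → true.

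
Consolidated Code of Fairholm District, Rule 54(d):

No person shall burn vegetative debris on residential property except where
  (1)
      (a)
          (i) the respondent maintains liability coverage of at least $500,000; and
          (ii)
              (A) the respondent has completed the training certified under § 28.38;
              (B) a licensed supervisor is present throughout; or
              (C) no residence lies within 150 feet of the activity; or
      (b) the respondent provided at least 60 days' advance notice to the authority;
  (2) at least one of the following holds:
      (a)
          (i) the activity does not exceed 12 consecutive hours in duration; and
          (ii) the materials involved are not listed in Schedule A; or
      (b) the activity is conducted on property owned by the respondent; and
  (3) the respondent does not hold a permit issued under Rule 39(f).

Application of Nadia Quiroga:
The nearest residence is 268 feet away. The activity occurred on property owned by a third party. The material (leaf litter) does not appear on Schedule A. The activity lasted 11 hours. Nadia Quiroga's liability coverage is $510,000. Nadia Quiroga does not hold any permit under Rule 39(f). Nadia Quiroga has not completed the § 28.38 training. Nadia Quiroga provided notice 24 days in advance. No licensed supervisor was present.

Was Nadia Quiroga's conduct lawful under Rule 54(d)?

(i) coverage ≥ $500,000 — holds.
(A) training certified — not met.
(B) supervisor present — fails.
(C) no residence in 150 ft — holds.
(ii) = F OR F OR T = true.
(a): T AND T → true.
(b) ≥60 days' notice — not satisfied.
So (1) is satisfied (T OR F).
(i) ≤ 12 hrs duration — met.
(ii) not (Schedule A material) — satisfied.
(a): T AND T → true.
(b) own property — not satisfied.
(2): T OR F → true.
(3) not (holds permit) — holds.
Overall: T AND T AND T → true.

Yes — lawful.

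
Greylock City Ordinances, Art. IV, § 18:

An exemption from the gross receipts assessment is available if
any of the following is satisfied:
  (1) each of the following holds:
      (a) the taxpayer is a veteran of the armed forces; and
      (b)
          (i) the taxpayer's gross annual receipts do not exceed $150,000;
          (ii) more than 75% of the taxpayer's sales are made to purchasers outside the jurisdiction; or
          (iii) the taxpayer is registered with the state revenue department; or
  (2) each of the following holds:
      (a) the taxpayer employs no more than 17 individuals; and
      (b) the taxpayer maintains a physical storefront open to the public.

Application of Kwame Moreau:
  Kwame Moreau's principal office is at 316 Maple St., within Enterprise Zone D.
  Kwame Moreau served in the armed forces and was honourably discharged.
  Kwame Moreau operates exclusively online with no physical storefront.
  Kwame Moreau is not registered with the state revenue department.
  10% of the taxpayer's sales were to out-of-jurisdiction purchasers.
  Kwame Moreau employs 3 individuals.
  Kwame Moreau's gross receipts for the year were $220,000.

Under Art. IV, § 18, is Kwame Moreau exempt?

(a) veteran — satisfied.
(i) receipts ≤ $150,000 — fails.
(ii) >75% out-of-jur. sales — not satisfied.
(iii) state-registered — not met.
So (b) is not satisfied (F OR F OR F).
(1): T AND F → false.
(a) ≤ 17 employees — met.
(b) has storefront — not met.
(2) = T AND F = false.
Overall = F OR F = false.

No — not exempt.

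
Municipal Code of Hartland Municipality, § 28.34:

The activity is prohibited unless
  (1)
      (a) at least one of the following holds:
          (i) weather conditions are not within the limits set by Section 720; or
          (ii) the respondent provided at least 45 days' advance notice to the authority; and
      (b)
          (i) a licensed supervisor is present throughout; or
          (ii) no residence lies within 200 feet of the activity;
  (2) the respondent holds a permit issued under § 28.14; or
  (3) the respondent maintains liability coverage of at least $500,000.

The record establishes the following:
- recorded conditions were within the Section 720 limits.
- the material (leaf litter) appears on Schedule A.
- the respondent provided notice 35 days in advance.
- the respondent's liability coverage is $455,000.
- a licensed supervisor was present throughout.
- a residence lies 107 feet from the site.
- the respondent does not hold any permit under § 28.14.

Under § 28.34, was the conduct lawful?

(i) not (weather ok) — not satisfied.
(ii) ≥45 days' notice — fails.
(a): F OR F → false.
(i) supervisor present — met.
(ii) no residence in 200 ft — fails.
So (b) is satisfied (T OR F).
So (1) is not satisfied (F AND T).
(2) holds permit — fails.
(3) coverage ≥ $500,000 — not met.
So Overall is not satisfied (F OR F OR F).

No — unlawful.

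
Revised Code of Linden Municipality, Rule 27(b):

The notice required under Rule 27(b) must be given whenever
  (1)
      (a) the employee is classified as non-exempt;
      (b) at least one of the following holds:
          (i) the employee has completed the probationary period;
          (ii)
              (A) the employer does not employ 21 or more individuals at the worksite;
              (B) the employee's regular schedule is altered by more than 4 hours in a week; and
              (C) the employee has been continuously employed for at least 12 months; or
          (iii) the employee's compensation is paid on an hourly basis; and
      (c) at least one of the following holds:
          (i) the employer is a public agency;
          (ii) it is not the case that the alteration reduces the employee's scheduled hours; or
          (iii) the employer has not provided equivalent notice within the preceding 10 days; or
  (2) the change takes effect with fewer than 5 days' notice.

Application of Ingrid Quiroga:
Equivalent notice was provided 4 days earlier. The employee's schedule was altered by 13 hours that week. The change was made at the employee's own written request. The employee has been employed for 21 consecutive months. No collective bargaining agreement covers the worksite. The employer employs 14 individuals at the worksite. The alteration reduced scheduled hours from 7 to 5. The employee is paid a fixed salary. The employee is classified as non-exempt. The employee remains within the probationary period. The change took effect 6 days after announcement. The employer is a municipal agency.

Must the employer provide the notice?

Yes — required.

(a) non-exempt — satisfied.
(i) past probation — not satisfied.
(A) not (≥ 21 at site) — satisfied.
(B) schedule shift > 4h — satisfied.
(C) tenure ≥ 12 mo. — satisfied.
(ii): T AND T AND T → true.
(iii) hourly-paid — fails.
So (b) is satisfied (F OR T OR F).
(i) public agency — satisfied.
(ii) not (hours reduced) — fails.
(iii) no recent notice — fails.
(c): T OR F OR F → true.
So (1) is satisfied (T AND T AND T).
(2) < 5 days' notice — not satisfied.
Overall = T OR F = true.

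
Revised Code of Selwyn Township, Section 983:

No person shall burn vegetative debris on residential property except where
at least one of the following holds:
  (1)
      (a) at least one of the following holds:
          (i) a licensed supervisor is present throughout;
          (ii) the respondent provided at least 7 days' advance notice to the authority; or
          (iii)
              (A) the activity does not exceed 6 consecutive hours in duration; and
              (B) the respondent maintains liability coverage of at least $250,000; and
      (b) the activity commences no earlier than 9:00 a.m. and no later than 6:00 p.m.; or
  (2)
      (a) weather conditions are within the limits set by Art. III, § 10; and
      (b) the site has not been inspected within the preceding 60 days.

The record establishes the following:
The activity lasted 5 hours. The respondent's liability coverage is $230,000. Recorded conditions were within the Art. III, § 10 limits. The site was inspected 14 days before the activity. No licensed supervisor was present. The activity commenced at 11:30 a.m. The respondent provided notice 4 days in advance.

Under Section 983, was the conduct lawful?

No — unlawful.

(i) supervisor present — not satisfied.
(ii) ≥7 days' notice — not satisfied.
(A) ≤ 6 hrs duration — holds.
(B) coverage ≥ $250,000 — not met.
(iii): T AND F → false.
(a): F OR F OR F → false.
(b) start within hours — satisfied.
(1) = F AND T = false.
(a) weather ok — holds.
(b) not (site inspected) — not met.
(2) = T AND F = false.
Overall = F OR F = false.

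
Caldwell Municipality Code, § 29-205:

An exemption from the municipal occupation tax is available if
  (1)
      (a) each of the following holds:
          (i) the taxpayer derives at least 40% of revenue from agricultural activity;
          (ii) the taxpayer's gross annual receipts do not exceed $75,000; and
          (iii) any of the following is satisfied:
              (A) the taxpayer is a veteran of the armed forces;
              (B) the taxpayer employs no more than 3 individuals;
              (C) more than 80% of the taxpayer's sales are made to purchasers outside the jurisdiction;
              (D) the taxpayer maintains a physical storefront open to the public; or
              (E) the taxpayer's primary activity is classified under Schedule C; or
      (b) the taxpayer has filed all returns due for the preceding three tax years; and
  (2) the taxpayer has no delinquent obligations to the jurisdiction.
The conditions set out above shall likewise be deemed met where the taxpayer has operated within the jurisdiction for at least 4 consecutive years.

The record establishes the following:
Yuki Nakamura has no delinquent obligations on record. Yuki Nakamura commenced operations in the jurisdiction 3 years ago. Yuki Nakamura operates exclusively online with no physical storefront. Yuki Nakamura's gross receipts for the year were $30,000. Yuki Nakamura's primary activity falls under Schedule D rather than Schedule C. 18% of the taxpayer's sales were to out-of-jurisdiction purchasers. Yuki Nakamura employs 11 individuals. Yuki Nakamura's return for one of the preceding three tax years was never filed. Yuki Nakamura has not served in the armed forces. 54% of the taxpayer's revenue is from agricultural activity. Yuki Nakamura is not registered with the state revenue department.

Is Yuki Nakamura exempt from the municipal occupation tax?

(i) ≥40% agricultural — holds.
(ii) receipts ≤ $75,000 — holds.
(A) veteran — not met.
(B) ≤ 3 employees — not met.
(C) >80% out-of-jur. sales — fails.
(D) has storefront — not met.
(E) Schedule C activity — not met.
(iii): F OR F OR F OR F OR F → false.
(a) = T AND T AND F = false.
(b) returns current — not satisfied.
(1) = F OR F = false.
(2) no delinquency — satisfied.
So Overall is not satisfied (F AND T).
Exception (≥ 4 yrs in jurisdiction) — not satisfied.
Result: main false OR exception false → false.

No — not exempt.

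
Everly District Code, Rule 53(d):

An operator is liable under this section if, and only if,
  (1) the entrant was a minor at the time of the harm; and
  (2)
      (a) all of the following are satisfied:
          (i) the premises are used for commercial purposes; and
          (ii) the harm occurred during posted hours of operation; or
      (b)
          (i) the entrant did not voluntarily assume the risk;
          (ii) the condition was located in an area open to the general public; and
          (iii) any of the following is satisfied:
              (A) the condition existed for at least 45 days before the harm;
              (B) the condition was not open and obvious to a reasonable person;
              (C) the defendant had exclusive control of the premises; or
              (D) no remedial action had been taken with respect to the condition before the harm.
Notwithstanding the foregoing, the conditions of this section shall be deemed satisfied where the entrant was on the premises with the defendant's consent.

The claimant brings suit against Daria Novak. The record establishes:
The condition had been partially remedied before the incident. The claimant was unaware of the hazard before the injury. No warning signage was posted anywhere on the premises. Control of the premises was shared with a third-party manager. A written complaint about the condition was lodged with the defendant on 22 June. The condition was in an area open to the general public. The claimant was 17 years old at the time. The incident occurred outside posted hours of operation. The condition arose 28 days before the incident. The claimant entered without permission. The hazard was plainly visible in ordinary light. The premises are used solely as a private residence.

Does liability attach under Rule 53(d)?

(1) entrant a minor — holds.
(i) commercial use — not met.
(ii) during posted hours — not met.
So (a) is not satisfied (F AND F).
(i) no assumed risk — holds.
(ii) public area — satisfied.
(A) condition ≥45 days old — not met.
(B) not open/obvious — fails.
(C) exclusive control — fails.
(D) no remedial action — not met.
So (iii) is not satisfied (F OR F OR F OR F).
(b): T AND T AND F → false.
(2): F OR F → false.
Overall = T AND F = false.
Exception (consent to enter) — not satisfied.
Result: main false OR exception false → false.

No — not liable.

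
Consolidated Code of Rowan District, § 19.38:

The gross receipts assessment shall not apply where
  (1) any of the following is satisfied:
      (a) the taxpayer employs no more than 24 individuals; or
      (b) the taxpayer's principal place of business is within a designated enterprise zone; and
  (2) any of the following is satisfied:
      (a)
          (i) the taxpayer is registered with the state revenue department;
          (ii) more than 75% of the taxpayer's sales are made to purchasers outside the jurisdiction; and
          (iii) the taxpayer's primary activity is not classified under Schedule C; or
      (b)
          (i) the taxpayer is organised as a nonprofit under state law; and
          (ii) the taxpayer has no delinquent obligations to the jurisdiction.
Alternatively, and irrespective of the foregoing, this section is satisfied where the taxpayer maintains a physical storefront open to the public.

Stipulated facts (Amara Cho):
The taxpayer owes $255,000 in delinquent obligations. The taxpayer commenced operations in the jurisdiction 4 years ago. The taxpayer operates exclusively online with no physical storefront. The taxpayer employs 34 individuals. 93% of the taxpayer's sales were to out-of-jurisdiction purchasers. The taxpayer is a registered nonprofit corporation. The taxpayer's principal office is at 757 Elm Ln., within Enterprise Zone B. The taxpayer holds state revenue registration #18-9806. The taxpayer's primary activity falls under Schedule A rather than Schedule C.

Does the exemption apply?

(a) ≤ 24 employees — not met.
(b) in enterprise zone — satisfied.
(1): F OR T → true.
(i) state-registered — holds.
(ii) >75% out-of-jur. sales — holds.
(iii) not (Schedule C activity) — satisfied.
So (a) is satisfied (T AND T AND T).
(i) nonprofit — satisfied.
(ii) no delinquency — fails.
(b): T AND F → false.
(2): T OR F → true.
So Overall is satisfied (T AND T).
Exception (has storefront) — not satisfied.
Result: main true OR exception false → true.

Yes — exempt.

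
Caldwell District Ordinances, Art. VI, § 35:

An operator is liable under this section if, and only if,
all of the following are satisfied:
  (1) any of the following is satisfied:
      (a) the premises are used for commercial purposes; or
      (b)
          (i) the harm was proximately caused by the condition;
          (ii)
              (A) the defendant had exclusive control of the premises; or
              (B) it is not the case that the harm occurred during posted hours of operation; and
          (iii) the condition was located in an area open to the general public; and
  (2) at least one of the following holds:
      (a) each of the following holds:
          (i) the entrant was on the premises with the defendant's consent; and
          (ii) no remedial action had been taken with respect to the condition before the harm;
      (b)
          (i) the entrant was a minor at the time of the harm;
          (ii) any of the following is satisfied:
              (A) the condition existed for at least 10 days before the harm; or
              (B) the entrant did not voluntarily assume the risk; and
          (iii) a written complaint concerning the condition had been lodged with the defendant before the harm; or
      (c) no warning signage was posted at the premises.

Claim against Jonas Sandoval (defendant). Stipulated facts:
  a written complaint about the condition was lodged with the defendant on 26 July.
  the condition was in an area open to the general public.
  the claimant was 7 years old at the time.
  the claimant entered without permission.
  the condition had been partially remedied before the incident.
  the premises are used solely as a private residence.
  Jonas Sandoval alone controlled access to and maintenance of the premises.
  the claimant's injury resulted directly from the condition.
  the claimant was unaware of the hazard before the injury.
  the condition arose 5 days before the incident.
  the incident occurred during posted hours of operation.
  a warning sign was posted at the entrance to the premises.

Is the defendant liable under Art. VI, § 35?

(a) commercial use — not satisfied.
(i) proximate cause — satisfied.
(A) exclusive control — satisfied.
(B) not (during posted hours) — fails.
(ii): T OR F → true.
(iii) public area — satisfied.
(b) = T AND T AND T = true.
(1): F OR T → true.
(i) consent to enter — fails.
(ii) no remedial action — not met.
So (a) is not satisfied (F AND F).
(i) entrant a minor — satisfied.
(A) condition ≥10 days old — not met.
(B) no assumed risk — met.
(ii) = F OR T = true.
(iii) complaint lodged — holds.
(b) = T AND T AND T = true.
(c) no signage posted — not met.
(2): F OR T OR F → true.
Overall: T AND T → true.

Yes — liable.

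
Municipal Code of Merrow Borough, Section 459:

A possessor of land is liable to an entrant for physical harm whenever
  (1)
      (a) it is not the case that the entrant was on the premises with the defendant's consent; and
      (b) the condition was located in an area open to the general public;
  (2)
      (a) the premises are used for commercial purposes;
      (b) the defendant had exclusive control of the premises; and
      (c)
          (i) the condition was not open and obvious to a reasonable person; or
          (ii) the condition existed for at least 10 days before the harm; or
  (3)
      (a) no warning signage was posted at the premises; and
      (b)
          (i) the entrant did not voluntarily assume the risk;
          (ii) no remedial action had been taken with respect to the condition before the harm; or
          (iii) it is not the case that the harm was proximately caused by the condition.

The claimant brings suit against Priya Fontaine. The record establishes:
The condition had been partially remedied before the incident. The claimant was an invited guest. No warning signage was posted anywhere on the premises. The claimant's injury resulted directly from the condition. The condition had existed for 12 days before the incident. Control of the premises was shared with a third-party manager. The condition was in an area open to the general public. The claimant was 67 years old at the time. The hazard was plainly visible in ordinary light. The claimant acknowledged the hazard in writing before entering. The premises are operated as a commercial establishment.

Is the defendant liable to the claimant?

(a) not (consent to enter) — fails.
(b) public area — satisfied.
(1): F AND T → false.
(a) commercial use — satisfied.
(b) exclusive control — not met.
(i) not open/obvious — fails.
(ii) condition ≥10 days old — holds.
So (c) is satisfied (F OR T).
(2) = T AND F AND T = false.
(a) no signage posted — satisfied.
(i) no assumed risk — not satisfied.
(ii) no remedial action — fails.
(iii) not (proximate cause) — not met.
(b) = F OR F OR F = false.
So (3) is not satisfied (T AND F).
So Overall is not satisfied (F OR F OR F).

No — not liable.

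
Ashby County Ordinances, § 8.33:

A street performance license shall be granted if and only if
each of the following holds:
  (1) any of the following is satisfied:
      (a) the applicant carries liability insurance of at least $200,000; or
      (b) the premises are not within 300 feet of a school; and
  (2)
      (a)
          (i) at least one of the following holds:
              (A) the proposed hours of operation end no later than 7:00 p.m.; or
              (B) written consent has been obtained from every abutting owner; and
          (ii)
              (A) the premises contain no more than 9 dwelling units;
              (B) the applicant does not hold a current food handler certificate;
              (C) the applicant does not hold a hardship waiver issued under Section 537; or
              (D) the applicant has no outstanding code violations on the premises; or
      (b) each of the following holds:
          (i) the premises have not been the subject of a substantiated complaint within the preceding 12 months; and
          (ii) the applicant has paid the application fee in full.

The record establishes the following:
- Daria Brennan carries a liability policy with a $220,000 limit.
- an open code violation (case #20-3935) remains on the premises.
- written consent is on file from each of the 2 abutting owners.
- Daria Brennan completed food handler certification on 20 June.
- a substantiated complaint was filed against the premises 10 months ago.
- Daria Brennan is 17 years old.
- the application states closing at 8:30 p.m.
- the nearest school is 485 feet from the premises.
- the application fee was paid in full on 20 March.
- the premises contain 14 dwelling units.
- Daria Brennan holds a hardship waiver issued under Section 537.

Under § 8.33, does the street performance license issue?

No — denied.

(a) insurance ≥ $200,000 — satisfied.
(b) ≥300 ft from school — satisfied.
So (1) is satisfied (T OR T).
(A) closes by 7 p.m. — not satisfied.
(B) all abutters consent — met.
(i) = F OR T = true.
(A) ≤ 9 units — fails.
(B) not (food handler cert.) — fails.
(C) not (hardship waiver) — fails.
(D) no code violations — not met.
So (ii) is not satisfied (F OR F OR F OR F).
(a) = T AND F = false.
(i) no complaint in 12 mo. — not satisfied.
(ii) fee paid — satisfied.
So (b) is not satisfied (F AND T).
So (2) is not satisfied (F OR F).
So Overall is not satisfied (T AND F).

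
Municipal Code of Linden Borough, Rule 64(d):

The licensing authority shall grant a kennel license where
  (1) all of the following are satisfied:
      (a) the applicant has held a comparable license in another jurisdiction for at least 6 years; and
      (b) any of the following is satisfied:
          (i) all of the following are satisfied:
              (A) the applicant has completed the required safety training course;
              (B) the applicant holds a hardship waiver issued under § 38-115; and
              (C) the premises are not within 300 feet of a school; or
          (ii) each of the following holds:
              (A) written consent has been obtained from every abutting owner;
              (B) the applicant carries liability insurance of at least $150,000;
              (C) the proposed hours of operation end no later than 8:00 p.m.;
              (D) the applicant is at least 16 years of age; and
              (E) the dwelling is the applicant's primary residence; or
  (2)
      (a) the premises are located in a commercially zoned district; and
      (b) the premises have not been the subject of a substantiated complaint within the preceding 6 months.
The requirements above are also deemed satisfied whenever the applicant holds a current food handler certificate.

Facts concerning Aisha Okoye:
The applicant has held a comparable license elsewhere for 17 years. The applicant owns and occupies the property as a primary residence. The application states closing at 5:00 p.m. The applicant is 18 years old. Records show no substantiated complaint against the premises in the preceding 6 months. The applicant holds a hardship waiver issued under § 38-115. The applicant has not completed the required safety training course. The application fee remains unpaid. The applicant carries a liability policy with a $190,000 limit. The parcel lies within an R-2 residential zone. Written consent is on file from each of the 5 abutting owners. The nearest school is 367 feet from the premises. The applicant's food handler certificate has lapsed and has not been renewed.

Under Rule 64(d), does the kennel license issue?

(a) prior license ≥ 6 yr — holds.
(A) safety training — not satisfied.
(B) hardship waiver — holds.
(C) ≥300 ft from school — holds.
So (i) is not satisfied (F AND T AND T).
(A) all abutters consent — holds.
(B) insurance ≥ $150,000 — holds.
(C) closes by 8 p.m. — met.
(D) age ≥ 16 — holds.
(E) primary residence — holds.
(ii) = T AND T AND T AND T AND T = true.
(b): F OR T → true.
(1): T AND T → true.
(a) commercially zoned — fails.
(b) no complaint in 6 mo. — satisfied.
(2) = F AND T = false.
Overall: T OR F → true.
Exception (food handler cert.) — not satisfied.
Result: main true OR exception false → true.

Yes — granted.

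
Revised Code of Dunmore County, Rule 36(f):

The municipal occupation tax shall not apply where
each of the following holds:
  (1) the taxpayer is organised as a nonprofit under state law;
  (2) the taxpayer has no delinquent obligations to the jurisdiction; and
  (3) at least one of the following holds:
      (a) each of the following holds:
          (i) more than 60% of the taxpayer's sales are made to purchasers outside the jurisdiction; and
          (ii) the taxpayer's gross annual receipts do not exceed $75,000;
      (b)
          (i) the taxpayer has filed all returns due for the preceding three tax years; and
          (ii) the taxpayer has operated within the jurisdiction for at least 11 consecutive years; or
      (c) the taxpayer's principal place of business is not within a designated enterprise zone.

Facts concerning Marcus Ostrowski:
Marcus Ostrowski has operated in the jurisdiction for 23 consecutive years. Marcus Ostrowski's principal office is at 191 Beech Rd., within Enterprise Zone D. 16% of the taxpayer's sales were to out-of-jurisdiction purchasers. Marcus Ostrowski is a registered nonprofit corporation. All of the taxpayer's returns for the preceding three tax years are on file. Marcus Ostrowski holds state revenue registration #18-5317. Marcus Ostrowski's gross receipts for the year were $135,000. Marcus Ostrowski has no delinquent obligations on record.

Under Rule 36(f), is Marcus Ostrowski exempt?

(1) nonprofit — met.
(2) no delinquency — met.
(i) >60% out-of-jur. sales — not met.
(ii) receipts ≤ $75,000 — not satisfied.
(a): F AND F → false.
(i) returns current — met.
(ii) ≥ 11 yrs in jurisdiction — met.
(b): T AND T → true.
(c) not (in enterprise zone) — not satisfied.
(3) = F OR T OR F = true.
So Overall is satisfied (T AND T AND T).

Yes — exempt.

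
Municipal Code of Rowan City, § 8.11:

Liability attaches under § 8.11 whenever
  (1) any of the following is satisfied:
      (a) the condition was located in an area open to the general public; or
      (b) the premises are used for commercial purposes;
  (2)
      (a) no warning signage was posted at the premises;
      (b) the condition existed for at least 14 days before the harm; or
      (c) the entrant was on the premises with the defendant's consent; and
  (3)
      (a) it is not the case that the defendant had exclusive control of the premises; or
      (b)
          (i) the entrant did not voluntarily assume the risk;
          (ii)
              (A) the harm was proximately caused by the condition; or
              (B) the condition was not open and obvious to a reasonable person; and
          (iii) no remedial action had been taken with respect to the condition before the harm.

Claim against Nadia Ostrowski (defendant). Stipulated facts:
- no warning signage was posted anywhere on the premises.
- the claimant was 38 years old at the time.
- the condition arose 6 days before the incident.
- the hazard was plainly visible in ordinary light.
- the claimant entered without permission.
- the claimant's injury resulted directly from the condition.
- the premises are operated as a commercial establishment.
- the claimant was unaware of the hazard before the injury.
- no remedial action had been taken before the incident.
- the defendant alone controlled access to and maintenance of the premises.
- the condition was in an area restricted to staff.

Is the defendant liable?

Yes — liable.

(a) public area — fails.
(b) commercial use — holds.
(1): F OR T → true.
(a) no signage posted — met.
(b) condition ≥14 days old — not met.
(c) consent to enter — not met.
(2): T OR F OR F → true.
(a) not (exclusive control) — fails.
(i) no assumed risk — holds.
(A) proximate cause — satisfied.
(B) not open/obvious — fails.
(ii) = T OR F = true.
(iii) no remedial action — satisfied.
(b) = T AND T AND T = true.
So (3) is satisfied (F OR T).
So Overall is satisfied (T AND T AND T).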